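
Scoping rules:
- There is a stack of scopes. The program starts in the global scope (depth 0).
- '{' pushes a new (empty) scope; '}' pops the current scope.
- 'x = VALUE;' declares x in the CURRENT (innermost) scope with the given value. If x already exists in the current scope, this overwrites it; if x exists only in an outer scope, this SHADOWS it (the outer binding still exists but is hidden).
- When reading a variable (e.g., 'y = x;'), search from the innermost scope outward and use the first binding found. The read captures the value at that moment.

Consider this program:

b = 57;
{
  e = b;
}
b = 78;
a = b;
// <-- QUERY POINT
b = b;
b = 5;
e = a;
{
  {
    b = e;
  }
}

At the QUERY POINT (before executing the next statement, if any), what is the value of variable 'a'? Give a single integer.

Step 1: declare b=57 at depth 0
Step 2: enter scope (depth=1)
Step 3: declare e=(read b)=57 at depth 1
Step 4: exit scope (depth=0)
Step 5: declare b=78 at depth 0
Step 6: declare a=(read b)=78 at depth 0
Visible at query point: a=78 b=78

Answer: 78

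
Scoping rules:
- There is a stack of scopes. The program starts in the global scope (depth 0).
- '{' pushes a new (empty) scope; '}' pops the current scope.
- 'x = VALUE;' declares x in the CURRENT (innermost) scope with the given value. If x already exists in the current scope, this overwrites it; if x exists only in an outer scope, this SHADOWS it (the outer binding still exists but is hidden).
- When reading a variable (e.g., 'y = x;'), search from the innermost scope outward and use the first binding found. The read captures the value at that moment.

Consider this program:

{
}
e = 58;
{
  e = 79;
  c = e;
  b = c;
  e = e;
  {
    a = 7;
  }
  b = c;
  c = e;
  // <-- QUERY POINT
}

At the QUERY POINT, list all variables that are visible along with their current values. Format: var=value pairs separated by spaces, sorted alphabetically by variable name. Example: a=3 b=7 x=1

Step 1: enter scope (depth=1)
Step 2: exit scope (depth=0)
Step 3: declare e=58 at depth 0
Step 4: enter scope (depth=1)
Step 5: declare e=79 at depth 1
Step 6: declare c=(read e)=79 at depth 1
Step 7: declare b=(read c)=79 at depth 1
Step 8: declare e=(read e)=79 at depth 1
Step 9: enter scope (depth=2)
Step 10: declare a=7 at depth 2
Step 11: exit scope (depth=1)
Step 12: declare b=(read c)=79 at depth 1
Step 13: declare c=(read e)=79 at depth 1
Visible at query point: b=79 c=79 e=79

Answer: b=79 c=79 e=79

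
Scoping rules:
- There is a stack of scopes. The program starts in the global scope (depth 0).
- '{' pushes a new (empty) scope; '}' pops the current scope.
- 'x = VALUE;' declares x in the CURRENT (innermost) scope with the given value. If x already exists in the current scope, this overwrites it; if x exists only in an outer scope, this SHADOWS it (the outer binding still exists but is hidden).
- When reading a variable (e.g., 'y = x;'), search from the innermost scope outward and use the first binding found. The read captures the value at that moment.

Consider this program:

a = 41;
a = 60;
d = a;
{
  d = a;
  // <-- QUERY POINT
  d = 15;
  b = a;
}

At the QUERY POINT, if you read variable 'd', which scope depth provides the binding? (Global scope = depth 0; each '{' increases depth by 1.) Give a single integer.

Answer: 1

Derivation:
Step 1: declare a=41 at depth 0
Step 2: declare a=60 at depth 0
Step 3: declare d=(read a)=60 at depth 0
Step 4: enter scope (depth=1)
Step 5: declare d=(read a)=60 at depth 1
Visible at query point: a=60 d=60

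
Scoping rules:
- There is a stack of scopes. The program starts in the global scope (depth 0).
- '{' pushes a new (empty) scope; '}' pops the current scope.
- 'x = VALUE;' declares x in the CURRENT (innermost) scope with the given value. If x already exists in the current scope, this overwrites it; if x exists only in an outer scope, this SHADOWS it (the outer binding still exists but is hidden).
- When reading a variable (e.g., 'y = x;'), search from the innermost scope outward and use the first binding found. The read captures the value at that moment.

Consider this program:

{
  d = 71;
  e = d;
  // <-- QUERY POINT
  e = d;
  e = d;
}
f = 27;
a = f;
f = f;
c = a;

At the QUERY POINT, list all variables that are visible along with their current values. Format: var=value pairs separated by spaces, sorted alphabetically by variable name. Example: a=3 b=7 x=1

Answer: d=71 e=71

Derivation:
Step 1: enter scope (depth=1)
Step 2: declare d=71 at depth 1
Step 3: declare e=(read d)=71 at depth 1
Visible at query point: d=71 e=71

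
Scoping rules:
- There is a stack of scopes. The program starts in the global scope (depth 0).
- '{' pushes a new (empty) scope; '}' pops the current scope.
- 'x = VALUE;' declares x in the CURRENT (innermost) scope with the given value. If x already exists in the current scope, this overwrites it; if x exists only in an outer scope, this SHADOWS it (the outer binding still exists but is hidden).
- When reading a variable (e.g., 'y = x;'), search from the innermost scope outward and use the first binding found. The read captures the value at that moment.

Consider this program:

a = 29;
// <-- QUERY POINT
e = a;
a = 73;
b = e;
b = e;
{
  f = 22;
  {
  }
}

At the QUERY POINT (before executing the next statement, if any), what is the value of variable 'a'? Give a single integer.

Step 1: declare a=29 at depth 0
Visible at query point: a=29

Answer: 29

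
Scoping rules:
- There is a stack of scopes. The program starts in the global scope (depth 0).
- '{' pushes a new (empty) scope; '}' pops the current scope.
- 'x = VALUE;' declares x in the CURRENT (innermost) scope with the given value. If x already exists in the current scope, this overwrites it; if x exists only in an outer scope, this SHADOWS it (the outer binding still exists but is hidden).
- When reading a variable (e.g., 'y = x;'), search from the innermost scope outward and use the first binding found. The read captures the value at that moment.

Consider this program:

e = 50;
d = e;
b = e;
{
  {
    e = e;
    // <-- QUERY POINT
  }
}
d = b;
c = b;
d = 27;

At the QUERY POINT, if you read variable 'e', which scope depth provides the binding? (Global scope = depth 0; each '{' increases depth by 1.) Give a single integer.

Step 1: declare e=50 at depth 0
Step 2: declare d=(read e)=50 at depth 0
Step 3: declare b=(read e)=50 at depth 0
Step 4: enter scope (depth=1)
Step 5: enter scope (depth=2)
Step 6: declare e=(read e)=50 at depth 2
Visible at query point: b=50 d=50 e=50

Answer: 2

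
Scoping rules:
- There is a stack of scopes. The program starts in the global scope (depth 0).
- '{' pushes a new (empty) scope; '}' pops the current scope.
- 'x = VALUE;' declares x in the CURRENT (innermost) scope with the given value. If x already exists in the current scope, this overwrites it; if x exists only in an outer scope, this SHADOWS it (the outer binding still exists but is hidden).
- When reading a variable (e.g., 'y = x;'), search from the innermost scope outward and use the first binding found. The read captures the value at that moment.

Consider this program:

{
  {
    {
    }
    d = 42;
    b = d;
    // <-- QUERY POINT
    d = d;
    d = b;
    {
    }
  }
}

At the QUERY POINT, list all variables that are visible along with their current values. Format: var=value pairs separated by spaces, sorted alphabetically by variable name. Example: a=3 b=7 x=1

Step 1: enter scope (depth=1)
Step 2: enter scope (depth=2)
Step 3: enter scope (depth=3)
Step 4: exit scope (depth=2)
Step 5: declare d=42 at depth 2
Step 6: declare b=(read d)=42 at depth 2
Visible at query point: b=42 d=42

Answer: b=42 d=42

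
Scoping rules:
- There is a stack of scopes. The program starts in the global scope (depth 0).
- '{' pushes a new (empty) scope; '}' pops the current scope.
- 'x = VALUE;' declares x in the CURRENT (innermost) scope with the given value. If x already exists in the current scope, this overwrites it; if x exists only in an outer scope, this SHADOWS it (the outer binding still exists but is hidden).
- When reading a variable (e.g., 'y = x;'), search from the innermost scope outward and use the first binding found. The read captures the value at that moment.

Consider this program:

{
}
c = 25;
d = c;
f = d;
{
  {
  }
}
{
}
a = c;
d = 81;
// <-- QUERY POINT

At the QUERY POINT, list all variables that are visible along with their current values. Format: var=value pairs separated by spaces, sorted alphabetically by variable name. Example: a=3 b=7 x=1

Step 1: enter scope (depth=1)
Step 2: exit scope (depth=0)
Step 3: declare c=25 at depth 0
Step 4: declare d=(read c)=25 at depth 0
Step 5: declare f=(read d)=25 at depth 0
Step 6: enter scope (depth=1)
Step 7: enter scope (depth=2)
Step 8: exit scope (depth=1)
Step 9: exit scope (depth=0)
Step 10: enter scope (depth=1)
Step 11: exit scope (depth=0)
Step 12: declare a=(read c)=25 at depth 0
Step 13: declare d=81 at depth 0
Visible at query point: a=25 c=25 d=81 f=25

Answer: a=25 c=25 d=81 f=25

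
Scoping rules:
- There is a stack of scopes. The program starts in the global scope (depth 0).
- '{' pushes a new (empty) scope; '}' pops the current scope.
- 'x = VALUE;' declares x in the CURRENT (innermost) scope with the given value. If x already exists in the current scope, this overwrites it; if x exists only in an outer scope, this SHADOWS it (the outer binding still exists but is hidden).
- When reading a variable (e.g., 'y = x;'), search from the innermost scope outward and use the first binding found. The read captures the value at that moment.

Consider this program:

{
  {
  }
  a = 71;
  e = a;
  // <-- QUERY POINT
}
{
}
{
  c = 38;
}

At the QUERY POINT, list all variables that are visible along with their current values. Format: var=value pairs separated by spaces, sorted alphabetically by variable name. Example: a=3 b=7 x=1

Step 1: enter scope (depth=1)
Step 2: enter scope (depth=2)
Step 3: exit scope (depth=1)
Step 4: declare a=71 at depth 1
Step 5: declare e=(read a)=71 at depth 1
Visible at query point: a=71 e=71

Answer: a=71 e=71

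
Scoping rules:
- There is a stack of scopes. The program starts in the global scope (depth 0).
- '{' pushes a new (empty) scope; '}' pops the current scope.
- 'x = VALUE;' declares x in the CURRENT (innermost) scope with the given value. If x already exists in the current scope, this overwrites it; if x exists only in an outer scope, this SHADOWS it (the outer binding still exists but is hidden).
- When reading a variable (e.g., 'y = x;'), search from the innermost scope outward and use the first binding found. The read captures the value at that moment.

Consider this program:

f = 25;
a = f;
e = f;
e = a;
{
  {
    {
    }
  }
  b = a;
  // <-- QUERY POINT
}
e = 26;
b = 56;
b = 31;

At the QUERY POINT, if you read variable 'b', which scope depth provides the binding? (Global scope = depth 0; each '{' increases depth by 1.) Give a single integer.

Step 1: declare f=25 at depth 0
Step 2: declare a=(read f)=25 at depth 0
Step 3: declare e=(read f)=25 at depth 0
Step 4: declare e=(read a)=25 at depth 0
Step 5: enter scope (depth=1)
Step 6: enter scope (depth=2)
Step 7: enter scope (depth=3)
Step 8: exit scope (depth=2)
Step 9: exit scope (depth=1)
Step 10: declare b=(read a)=25 at depth 1
Visible at query point: a=25 b=25 e=25 f=25

Answer: 1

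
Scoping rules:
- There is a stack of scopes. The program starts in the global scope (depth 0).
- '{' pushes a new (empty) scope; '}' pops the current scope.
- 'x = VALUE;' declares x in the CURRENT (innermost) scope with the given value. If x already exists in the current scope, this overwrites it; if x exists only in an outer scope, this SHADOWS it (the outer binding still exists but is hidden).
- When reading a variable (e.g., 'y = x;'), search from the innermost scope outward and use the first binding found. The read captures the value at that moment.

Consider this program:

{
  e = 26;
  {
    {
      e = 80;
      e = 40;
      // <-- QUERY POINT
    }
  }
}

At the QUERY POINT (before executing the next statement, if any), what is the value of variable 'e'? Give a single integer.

Answer: 40

Derivation:
Step 1: enter scope (depth=1)
Step 2: declare e=26 at depth 1
Step 3: enter scope (depth=2)
Step 4: enter scope (depth=3)
Step 5: declare e=80 at depth 3
Step 6: declare e=40 at depth 3
Visible at query point: e=40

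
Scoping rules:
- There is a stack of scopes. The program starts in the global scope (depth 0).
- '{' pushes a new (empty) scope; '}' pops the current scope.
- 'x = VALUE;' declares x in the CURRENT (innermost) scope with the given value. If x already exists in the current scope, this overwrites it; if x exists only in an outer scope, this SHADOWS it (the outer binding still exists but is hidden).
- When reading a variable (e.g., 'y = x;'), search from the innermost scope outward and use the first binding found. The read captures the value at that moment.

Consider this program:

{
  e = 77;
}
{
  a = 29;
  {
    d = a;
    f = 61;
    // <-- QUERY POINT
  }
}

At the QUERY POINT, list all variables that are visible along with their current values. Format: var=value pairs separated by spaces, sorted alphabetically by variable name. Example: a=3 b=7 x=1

Step 1: enter scope (depth=1)
Step 2: declare e=77 at depth 1
Step 3: exit scope (depth=0)
Step 4: enter scope (depth=1)
Step 5: declare a=29 at depth 1
Step 6: enter scope (depth=2)
Step 7: declare d=(read a)=29 at depth 2
Step 8: declare f=61 at depth 2
Visible at query point: a=29 d=29 f=61

Answer: a=29 d=29 f=61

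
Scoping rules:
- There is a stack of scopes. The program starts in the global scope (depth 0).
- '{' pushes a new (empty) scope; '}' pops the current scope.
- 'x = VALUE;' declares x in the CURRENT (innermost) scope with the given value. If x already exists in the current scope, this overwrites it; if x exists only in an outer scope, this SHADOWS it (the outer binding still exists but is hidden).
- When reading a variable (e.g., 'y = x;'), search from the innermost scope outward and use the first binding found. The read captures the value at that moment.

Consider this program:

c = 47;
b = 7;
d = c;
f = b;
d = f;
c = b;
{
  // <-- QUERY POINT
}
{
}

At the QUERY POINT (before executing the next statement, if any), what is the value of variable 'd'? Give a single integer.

Step 1: declare c=47 at depth 0
Step 2: declare b=7 at depth 0
Step 3: declare d=(read c)=47 at depth 0
Step 4: declare f=(read b)=7 at depth 0
Step 5: declare d=(read f)=7 at depth 0
Step 6: declare c=(read b)=7 at depth 0
Step 7: enter scope (depth=1)
Visible at query point: b=7 c=7 d=7 f=7

Answer: 7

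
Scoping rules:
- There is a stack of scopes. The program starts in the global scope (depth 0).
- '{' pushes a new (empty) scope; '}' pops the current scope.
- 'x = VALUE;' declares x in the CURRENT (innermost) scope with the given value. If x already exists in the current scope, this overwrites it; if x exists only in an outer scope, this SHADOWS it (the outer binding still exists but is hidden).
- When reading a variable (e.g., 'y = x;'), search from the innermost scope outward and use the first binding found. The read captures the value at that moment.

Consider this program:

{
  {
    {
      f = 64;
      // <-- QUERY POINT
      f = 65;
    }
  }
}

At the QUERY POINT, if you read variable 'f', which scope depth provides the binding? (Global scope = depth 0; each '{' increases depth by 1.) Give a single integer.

Step 1: enter scope (depth=1)
Step 2: enter scope (depth=2)
Step 3: enter scope (depth=3)
Step 4: declare f=64 at depth 3
Visible at query point: f=64

Answer: 3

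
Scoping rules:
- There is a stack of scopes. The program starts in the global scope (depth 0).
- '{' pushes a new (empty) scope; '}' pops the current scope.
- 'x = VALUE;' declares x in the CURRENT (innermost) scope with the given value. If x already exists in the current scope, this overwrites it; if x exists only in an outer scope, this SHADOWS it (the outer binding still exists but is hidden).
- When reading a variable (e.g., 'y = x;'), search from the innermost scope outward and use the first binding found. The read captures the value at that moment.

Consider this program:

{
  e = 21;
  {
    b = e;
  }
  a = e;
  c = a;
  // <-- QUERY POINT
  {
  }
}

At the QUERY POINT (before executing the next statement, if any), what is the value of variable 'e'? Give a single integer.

Step 1: enter scope (depth=1)
Step 2: declare e=21 at depth 1
Step 3: enter scope (depth=2)
Step 4: declare b=(read e)=21 at depth 2
Step 5: exit scope (depth=1)
Step 6: declare a=(read e)=21 at depth 1
Step 7: declare c=(read a)=21 at depth 1
Visible at query point: a=21 c=21 e=21

Answer: 21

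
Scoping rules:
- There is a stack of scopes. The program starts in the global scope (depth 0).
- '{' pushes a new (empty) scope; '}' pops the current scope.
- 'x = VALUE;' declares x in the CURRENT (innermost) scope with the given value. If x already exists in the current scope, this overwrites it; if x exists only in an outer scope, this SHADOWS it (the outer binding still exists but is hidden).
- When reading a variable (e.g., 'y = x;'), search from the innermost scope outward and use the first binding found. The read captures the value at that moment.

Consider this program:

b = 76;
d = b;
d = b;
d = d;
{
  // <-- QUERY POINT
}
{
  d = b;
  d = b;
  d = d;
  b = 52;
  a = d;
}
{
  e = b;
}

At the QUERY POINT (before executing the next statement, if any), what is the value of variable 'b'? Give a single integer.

Step 1: declare b=76 at depth 0
Step 2: declare d=(read b)=76 at depth 0
Step 3: declare d=(read b)=76 at depth 0
Step 4: declare d=(read d)=76 at depth 0
Step 5: enter scope (depth=1)
Visible at query point: b=76 d=76

Answer: 76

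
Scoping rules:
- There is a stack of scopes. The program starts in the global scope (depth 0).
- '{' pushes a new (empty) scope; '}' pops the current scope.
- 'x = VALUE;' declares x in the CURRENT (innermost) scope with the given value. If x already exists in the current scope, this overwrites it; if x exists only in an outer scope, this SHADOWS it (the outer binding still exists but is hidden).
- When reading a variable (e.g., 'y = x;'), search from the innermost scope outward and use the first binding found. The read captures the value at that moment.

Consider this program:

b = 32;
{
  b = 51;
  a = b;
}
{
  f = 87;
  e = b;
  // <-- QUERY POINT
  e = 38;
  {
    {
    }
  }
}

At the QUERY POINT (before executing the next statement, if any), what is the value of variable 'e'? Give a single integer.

Step 1: declare b=32 at depth 0
Step 2: enter scope (depth=1)
Step 3: declare b=51 at depth 1
Step 4: declare a=(read b)=51 at depth 1
Step 5: exit scope (depth=0)
Step 6: enter scope (depth=1)
Step 7: declare f=87 at depth 1
Step 8: declare e=(read b)=32 at depth 1
Visible at query point: b=32 e=32 f=87

Answer: 32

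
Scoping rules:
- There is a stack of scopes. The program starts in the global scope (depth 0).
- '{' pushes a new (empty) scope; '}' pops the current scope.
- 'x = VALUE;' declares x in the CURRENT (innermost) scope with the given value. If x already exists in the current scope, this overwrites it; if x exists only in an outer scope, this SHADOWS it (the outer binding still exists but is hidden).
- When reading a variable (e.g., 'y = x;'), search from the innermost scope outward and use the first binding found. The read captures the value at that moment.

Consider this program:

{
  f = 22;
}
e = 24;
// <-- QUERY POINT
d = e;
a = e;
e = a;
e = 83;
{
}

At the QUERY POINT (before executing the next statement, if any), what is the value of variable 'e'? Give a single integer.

Answer: 24

Derivation:
Step 1: enter scope (depth=1)
Step 2: declare f=22 at depth 1
Step 3: exit scope (depth=0)
Step 4: declare e=24 at depth 0
Visible at query point: e=24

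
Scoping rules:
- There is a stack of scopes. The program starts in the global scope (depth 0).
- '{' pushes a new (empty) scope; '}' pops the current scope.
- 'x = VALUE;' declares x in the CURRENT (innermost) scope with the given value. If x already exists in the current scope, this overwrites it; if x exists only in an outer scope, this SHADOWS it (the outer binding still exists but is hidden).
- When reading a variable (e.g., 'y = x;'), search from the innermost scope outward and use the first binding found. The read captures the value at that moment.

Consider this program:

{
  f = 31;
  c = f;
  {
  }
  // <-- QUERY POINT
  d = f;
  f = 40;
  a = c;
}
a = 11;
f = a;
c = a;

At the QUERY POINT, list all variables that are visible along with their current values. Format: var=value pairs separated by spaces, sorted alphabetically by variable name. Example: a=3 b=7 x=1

Step 1: enter scope (depth=1)
Step 2: declare f=31 at depth 1
Step 3: declare c=(read f)=31 at depth 1
Step 4: enter scope (depth=2)
Step 5: exit scope (depth=1)
Visible at query point: c=31 f=31

Answer: c=31 f=31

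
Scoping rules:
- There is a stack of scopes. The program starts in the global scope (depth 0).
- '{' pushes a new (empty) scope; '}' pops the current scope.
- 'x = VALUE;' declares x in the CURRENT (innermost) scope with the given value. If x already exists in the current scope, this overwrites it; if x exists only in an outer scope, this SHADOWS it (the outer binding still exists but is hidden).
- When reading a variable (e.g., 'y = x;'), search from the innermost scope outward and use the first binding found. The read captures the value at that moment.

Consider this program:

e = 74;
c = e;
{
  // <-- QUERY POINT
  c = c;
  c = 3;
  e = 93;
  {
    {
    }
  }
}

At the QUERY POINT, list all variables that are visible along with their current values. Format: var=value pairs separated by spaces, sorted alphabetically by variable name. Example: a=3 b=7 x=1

Answer: c=74 e=74

Derivation:
Step 1: declare e=74 at depth 0
Step 2: declare c=(read e)=74 at depth 0
Step 3: enter scope (depth=1)
Visible at query point: c=74 e=74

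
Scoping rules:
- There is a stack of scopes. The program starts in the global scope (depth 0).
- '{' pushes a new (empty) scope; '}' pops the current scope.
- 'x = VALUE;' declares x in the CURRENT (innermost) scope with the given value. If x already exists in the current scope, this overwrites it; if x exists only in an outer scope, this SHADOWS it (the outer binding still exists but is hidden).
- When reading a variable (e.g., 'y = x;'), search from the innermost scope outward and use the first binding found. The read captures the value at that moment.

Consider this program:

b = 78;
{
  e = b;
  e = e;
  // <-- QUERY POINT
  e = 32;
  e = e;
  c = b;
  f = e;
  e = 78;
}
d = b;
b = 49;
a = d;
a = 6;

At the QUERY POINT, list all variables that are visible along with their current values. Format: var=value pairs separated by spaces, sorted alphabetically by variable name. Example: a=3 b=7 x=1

Step 1: declare b=78 at depth 0
Step 2: enter scope (depth=1)
Step 3: declare e=(read b)=78 at depth 1
Step 4: declare e=(read e)=78 at depth 1
Visible at query point: b=78 e=78

Answer: b=78 e=78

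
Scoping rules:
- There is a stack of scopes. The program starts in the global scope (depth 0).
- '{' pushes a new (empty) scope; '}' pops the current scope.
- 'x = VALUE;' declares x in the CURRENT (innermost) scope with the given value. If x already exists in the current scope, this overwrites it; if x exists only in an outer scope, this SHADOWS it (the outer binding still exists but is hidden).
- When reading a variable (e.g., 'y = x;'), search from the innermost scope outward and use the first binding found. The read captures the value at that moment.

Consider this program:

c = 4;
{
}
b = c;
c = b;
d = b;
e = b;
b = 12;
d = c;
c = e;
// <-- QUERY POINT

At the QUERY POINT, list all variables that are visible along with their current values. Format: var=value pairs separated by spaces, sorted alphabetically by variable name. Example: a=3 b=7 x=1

Answer: b=12 c=4 d=4 e=4

Derivation:
Step 1: declare c=4 at depth 0
Step 2: enter scope (depth=1)
Step 3: exit scope (depth=0)
Step 4: declare b=(read c)=4 at depth 0
Step 5: declare c=(read b)=4 at depth 0
Step 6: declare d=(read b)=4 at depth 0
Step 7: declare e=(read b)=4 at depth 0
Step 8: declare b=12 at depth 0
Step 9: declare d=(read c)=4 at depth 0
Step 10: declare c=(read e)=4 at depth 0
Visible at query point: b=12 c=4 d=4 e=4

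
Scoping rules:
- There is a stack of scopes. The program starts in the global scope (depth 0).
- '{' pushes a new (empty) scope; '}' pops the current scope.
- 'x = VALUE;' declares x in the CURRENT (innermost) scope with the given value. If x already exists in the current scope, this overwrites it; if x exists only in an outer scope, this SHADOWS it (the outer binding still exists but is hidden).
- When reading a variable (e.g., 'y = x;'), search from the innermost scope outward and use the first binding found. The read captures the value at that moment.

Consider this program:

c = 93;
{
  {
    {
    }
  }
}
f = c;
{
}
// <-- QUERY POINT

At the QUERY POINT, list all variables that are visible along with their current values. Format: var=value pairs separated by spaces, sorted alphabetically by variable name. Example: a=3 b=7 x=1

Answer: c=93 f=93

Derivation:
Step 1: declare c=93 at depth 0
Step 2: enter scope (depth=1)
Step 3: enter scope (depth=2)
Step 4: enter scope (depth=3)
Step 5: exit scope (depth=2)
Step 6: exit scope (depth=1)
Step 7: exit scope (depth=0)
Step 8: declare f=(read c)=93 at depth 0
Step 9: enter scope (depth=1)
Step 10: exit scope (depth=0)
Visible at query point: c=93 f=93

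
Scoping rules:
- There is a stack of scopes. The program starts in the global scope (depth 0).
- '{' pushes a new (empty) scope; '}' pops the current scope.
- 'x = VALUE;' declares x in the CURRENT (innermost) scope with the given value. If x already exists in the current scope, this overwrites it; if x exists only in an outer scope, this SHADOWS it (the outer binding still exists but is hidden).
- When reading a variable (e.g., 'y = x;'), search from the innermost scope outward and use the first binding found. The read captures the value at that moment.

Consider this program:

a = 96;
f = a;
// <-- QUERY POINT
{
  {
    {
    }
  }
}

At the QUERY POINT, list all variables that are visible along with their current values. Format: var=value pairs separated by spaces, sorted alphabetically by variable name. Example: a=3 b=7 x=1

Step 1: declare a=96 at depth 0
Step 2: declare f=(read a)=96 at depth 0
Visible at query point: a=96 f=96

Answer: a=96 f=96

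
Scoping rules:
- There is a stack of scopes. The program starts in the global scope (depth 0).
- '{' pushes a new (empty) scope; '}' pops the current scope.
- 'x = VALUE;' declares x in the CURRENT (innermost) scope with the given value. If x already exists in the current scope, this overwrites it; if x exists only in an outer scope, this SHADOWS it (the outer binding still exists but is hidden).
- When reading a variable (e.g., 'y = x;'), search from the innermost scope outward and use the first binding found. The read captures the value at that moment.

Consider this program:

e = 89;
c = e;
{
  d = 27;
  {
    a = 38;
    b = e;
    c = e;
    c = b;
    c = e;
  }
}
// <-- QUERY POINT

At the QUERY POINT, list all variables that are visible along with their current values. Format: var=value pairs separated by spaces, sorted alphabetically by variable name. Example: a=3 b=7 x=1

Answer: c=89 e=89

Derivation:
Step 1: declare e=89 at depth 0
Step 2: declare c=(read e)=89 at depth 0
Step 3: enter scope (depth=1)
Step 4: declare d=27 at depth 1
Step 5: enter scope (depth=2)
Step 6: declare a=38 at depth 2
Step 7: declare b=(read e)=89 at depth 2
Step 8: declare c=(read e)=89 at depth 2
Step 9: declare c=(read b)=89 at depth 2
Step 10: declare c=(read e)=89 at depth 2
Step 11: exit scope (depth=1)
Step 12: exit scope (depth=0)
Visible at query point: c=89 e=89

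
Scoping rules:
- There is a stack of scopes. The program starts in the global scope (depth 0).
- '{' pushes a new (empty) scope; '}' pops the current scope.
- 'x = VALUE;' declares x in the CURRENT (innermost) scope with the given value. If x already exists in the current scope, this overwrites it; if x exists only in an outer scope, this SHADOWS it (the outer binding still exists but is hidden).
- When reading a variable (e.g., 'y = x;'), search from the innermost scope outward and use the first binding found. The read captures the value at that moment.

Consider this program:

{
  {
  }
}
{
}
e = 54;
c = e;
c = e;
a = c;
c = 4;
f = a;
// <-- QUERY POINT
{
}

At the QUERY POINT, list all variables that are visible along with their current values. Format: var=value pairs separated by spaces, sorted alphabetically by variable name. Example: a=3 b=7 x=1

Answer: a=54 c=4 e=54 f=54

Derivation:
Step 1: enter scope (depth=1)
Step 2: enter scope (depth=2)
Step 3: exit scope (depth=1)
Step 4: exit scope (depth=0)
Step 5: enter scope (depth=1)
Step 6: exit scope (depth=0)
Step 7: declare e=54 at depth 0
Step 8: declare c=(read e)=54 at depth 0
Step 9: declare c=(read e)=54 at depth 0
Step 10: declare a=(read c)=54 at depth 0
Step 11: declare c=4 at depth 0
Step 12: declare f=(read a)=54 at depth 0
Visible at query point: a=54 c=4 e=54 f=54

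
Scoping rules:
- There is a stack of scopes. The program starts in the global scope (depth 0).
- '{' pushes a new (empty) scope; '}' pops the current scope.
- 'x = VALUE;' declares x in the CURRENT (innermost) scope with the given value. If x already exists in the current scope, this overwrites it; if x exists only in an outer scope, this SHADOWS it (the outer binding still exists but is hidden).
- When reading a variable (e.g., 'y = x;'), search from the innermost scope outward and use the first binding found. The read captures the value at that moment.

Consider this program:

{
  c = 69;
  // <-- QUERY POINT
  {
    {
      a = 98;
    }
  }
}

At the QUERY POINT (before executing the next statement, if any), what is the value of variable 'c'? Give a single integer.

Step 1: enter scope (depth=1)
Step 2: declare c=69 at depth 1
Visible at query point: c=69

Answer: 69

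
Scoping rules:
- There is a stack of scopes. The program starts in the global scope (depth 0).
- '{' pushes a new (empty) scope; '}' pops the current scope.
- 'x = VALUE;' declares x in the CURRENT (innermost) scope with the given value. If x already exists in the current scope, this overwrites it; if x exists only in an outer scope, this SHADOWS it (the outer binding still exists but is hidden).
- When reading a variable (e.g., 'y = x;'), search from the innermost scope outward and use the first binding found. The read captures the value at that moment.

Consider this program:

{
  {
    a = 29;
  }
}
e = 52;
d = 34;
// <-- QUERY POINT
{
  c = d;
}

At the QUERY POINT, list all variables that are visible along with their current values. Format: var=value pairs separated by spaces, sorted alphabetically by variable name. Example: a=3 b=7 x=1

Answer: d=34 e=52

Derivation:
Step 1: enter scope (depth=1)
Step 2: enter scope (depth=2)
Step 3: declare a=29 at depth 2
Step 4: exit scope (depth=1)
Step 5: exit scope (depth=0)
Step 6: declare e=52 at depth 0
Step 7: declare d=34 at depth 0
Visible at query point: d=34 e=52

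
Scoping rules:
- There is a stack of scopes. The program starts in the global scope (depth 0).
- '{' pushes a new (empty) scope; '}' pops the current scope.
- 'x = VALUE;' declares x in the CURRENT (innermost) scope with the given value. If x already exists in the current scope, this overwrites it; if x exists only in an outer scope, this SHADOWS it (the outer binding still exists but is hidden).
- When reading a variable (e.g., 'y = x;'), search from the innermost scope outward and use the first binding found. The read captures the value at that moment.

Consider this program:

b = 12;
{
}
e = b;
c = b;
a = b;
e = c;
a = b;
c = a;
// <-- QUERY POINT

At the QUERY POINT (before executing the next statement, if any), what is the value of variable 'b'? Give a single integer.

Step 1: declare b=12 at depth 0
Step 2: enter scope (depth=1)
Step 3: exit scope (depth=0)
Step 4: declare e=(read b)=12 at depth 0
Step 5: declare c=(read b)=12 at depth 0
Step 6: declare a=(read b)=12 at depth 0
Step 7: declare e=(read c)=12 at depth 0
Step 8: declare a=(read b)=12 at depth 0
Step 9: declare c=(read a)=12 at depth 0
Visible at query point: a=12 b=12 c=12 e=12

Answer: 12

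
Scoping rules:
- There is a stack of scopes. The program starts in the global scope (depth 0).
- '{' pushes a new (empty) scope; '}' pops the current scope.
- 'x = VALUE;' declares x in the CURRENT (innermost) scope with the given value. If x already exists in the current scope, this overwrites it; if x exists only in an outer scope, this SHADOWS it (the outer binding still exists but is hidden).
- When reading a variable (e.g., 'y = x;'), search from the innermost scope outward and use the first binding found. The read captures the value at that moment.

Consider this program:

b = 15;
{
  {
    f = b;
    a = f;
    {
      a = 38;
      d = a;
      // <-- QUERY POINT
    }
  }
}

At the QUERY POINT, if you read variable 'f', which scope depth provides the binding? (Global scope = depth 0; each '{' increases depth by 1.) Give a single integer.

Answer: 2

Derivation:
Step 1: declare b=15 at depth 0
Step 2: enter scope (depth=1)
Step 3: enter scope (depth=2)
Step 4: declare f=(read b)=15 at depth 2
Step 5: declare a=(read f)=15 at depth 2
Step 6: enter scope (depth=3)
Step 7: declare a=38 at depth 3
Step 8: declare d=(read a)=38 at depth 3
Visible at query point: a=38 b=15 d=38 f=15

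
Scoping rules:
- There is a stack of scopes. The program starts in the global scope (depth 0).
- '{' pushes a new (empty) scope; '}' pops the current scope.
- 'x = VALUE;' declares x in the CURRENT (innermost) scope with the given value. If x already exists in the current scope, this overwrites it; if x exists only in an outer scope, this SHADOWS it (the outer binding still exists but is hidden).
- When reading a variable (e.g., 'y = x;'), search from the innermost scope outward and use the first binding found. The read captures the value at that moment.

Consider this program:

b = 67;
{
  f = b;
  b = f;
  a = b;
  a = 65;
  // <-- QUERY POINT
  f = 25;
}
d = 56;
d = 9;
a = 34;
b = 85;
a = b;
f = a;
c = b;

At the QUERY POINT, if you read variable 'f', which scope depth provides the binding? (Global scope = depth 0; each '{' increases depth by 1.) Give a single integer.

Answer: 1

Derivation:
Step 1: declare b=67 at depth 0
Step 2: enter scope (depth=1)
Step 3: declare f=(read b)=67 at depth 1
Step 4: declare b=(read f)=67 at depth 1
Step 5: declare a=(read b)=67 at depth 1
Step 6: declare a=65 at depth 1
Visible at query point: a=65 b=67 f=67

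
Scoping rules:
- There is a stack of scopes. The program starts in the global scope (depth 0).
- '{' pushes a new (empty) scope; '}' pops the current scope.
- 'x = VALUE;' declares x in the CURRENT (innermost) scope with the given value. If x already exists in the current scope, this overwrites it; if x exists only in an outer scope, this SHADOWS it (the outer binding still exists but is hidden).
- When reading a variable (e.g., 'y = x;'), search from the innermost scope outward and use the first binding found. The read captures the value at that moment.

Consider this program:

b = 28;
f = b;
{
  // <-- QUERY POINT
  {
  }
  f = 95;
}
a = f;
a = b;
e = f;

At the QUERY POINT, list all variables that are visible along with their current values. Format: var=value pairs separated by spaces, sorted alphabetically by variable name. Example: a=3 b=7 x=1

Answer: b=28 f=28

Derivation:
Step 1: declare b=28 at depth 0
Step 2: declare f=(read b)=28 at depth 0
Step 3: enter scope (depth=1)
Visible at query point: b=28 f=28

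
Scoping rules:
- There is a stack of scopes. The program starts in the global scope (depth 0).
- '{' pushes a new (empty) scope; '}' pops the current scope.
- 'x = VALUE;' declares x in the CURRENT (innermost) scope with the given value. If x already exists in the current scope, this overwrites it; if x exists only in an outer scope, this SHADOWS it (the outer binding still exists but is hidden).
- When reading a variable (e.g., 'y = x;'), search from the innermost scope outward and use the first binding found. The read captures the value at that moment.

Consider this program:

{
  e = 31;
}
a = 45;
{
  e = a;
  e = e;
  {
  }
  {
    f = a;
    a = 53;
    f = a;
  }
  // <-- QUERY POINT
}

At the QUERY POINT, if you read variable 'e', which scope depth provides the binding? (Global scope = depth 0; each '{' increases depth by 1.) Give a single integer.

Step 1: enter scope (depth=1)
Step 2: declare e=31 at depth 1
Step 3: exit scope (depth=0)
Step 4: declare a=45 at depth 0
Step 5: enter scope (depth=1)
Step 6: declare e=(read a)=45 at depth 1
Step 7: declare e=(read e)=45 at depth 1
Step 8: enter scope (depth=2)
Step 9: exit scope (depth=1)
Step 10: enter scope (depth=2)
Step 11: declare f=(read a)=45 at depth 2
Step 12: declare a=53 at depth 2
Step 13: declare f=(read a)=53 at depth 2
Step 14: exit scope (depth=1)
Visible at query point: a=45 e=45

Answer: 1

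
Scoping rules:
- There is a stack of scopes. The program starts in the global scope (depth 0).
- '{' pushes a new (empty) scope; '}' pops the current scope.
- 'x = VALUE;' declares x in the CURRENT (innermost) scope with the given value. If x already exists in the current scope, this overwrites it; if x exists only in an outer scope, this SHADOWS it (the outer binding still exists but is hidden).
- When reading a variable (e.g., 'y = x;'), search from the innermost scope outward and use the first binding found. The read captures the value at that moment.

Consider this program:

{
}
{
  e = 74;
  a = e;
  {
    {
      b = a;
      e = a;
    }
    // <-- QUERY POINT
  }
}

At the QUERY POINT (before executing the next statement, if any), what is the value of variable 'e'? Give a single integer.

Step 1: enter scope (depth=1)
Step 2: exit scope (depth=0)
Step 3: enter scope (depth=1)
Step 4: declare e=74 at depth 1
Step 5: declare a=(read e)=74 at depth 1
Step 6: enter scope (depth=2)
Step 7: enter scope (depth=3)
Step 8: declare b=(read a)=74 at depth 3
Step 9: declare e=(read a)=74 at depth 3
Step 10: exit scope (depth=2)
Visible at query point: a=74 e=74

Answer: 74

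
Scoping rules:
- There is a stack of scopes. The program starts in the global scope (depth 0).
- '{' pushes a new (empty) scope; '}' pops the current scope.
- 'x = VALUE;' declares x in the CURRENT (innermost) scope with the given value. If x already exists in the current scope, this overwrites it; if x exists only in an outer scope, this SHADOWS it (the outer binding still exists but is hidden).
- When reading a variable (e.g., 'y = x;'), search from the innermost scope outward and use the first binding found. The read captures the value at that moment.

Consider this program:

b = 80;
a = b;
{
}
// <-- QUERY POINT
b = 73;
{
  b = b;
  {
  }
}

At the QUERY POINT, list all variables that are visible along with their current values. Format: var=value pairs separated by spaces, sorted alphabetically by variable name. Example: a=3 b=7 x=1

Step 1: declare b=80 at depth 0
Step 2: declare a=(read b)=80 at depth 0
Step 3: enter scope (depth=1)
Step 4: exit scope (depth=0)
Visible at query point: a=80 b=80

Answer: a=80 b=80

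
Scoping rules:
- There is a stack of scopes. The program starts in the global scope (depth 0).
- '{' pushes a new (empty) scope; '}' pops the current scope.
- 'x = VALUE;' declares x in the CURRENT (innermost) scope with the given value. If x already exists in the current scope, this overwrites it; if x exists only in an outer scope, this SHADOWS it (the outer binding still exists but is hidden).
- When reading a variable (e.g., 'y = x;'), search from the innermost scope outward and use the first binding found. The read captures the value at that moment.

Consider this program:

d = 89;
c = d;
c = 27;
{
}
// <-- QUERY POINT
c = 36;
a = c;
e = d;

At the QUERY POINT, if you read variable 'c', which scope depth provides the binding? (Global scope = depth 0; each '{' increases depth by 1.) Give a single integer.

Answer: 0

Derivation:
Step 1: declare d=89 at depth 0
Step 2: declare c=(read d)=89 at depth 0
Step 3: declare c=27 at depth 0
Step 4: enter scope (depth=1)
Step 5: exit scope (depth=0)
Visible at query point: c=27 d=89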